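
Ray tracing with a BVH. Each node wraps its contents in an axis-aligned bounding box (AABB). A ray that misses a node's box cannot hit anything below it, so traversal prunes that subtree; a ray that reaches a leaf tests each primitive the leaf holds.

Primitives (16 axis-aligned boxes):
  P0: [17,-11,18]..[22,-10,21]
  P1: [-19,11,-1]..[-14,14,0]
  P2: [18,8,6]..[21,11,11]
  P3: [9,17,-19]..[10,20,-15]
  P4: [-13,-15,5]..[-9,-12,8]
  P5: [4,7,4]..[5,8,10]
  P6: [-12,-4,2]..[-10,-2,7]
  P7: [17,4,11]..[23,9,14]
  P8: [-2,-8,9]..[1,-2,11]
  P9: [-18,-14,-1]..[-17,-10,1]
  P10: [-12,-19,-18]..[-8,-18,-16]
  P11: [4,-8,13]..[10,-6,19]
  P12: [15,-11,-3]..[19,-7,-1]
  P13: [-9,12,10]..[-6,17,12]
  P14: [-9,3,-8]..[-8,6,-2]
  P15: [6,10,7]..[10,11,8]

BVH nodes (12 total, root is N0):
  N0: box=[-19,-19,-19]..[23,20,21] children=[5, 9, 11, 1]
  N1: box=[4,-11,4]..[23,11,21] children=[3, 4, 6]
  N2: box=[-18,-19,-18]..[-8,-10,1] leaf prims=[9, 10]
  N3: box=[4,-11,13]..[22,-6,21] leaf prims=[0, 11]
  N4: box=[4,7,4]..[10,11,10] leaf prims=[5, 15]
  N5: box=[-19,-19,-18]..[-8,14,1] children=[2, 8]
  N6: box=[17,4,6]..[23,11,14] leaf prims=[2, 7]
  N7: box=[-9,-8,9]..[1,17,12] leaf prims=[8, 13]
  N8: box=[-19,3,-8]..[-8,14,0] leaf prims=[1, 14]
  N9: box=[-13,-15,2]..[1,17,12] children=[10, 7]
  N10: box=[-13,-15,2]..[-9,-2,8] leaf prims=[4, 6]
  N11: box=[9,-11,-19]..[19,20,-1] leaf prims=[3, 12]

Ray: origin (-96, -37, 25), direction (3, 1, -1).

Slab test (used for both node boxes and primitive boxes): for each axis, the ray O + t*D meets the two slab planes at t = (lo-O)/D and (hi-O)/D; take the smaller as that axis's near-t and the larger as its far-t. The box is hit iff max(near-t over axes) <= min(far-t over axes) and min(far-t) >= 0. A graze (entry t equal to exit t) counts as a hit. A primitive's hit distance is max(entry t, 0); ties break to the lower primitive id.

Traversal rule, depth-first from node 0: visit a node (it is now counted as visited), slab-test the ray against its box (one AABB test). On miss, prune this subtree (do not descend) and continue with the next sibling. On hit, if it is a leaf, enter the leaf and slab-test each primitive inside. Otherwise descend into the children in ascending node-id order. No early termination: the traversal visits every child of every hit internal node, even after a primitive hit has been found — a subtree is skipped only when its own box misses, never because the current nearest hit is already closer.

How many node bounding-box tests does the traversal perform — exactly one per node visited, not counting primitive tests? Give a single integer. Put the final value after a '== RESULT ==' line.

Trace the traversal:
N0 x:[77/3,119/3] y:[18,57] z:[4,44] -> hit [77/3,119/3], descend [1, 5, 9, 11]
  N1 x:[100/3,119/3] y:[26,48] z:[4,21] -> miss, prune
  N5 x:[77/3,88/3] y:[18,51] z:[24,43] -> hit [77/3,88/3], descend [2, 8]
    N2 x:[26,88/3] y:[18,27] z:[24,43] -> hit [26,27] leaf, test {P9@t=26, P10(miss)}
    N8 x:[77/3,88/3] y:[40,51] z:[25,33] -> miss, prune
  N9 x:[83/3,97/3] y:[22,54] z:[13,23] -> miss, prune
  N11 x:[35,115/3] y:[26,57] z:[26,44] -> hit [35,115/3] leaf, test {P3(miss), P12(miss)}

Summary -> nodes [0, 1, 5, 2, 8, 9, 11]; box-tests=7; leaf-entries=2; first=P9

== RESULT ==
7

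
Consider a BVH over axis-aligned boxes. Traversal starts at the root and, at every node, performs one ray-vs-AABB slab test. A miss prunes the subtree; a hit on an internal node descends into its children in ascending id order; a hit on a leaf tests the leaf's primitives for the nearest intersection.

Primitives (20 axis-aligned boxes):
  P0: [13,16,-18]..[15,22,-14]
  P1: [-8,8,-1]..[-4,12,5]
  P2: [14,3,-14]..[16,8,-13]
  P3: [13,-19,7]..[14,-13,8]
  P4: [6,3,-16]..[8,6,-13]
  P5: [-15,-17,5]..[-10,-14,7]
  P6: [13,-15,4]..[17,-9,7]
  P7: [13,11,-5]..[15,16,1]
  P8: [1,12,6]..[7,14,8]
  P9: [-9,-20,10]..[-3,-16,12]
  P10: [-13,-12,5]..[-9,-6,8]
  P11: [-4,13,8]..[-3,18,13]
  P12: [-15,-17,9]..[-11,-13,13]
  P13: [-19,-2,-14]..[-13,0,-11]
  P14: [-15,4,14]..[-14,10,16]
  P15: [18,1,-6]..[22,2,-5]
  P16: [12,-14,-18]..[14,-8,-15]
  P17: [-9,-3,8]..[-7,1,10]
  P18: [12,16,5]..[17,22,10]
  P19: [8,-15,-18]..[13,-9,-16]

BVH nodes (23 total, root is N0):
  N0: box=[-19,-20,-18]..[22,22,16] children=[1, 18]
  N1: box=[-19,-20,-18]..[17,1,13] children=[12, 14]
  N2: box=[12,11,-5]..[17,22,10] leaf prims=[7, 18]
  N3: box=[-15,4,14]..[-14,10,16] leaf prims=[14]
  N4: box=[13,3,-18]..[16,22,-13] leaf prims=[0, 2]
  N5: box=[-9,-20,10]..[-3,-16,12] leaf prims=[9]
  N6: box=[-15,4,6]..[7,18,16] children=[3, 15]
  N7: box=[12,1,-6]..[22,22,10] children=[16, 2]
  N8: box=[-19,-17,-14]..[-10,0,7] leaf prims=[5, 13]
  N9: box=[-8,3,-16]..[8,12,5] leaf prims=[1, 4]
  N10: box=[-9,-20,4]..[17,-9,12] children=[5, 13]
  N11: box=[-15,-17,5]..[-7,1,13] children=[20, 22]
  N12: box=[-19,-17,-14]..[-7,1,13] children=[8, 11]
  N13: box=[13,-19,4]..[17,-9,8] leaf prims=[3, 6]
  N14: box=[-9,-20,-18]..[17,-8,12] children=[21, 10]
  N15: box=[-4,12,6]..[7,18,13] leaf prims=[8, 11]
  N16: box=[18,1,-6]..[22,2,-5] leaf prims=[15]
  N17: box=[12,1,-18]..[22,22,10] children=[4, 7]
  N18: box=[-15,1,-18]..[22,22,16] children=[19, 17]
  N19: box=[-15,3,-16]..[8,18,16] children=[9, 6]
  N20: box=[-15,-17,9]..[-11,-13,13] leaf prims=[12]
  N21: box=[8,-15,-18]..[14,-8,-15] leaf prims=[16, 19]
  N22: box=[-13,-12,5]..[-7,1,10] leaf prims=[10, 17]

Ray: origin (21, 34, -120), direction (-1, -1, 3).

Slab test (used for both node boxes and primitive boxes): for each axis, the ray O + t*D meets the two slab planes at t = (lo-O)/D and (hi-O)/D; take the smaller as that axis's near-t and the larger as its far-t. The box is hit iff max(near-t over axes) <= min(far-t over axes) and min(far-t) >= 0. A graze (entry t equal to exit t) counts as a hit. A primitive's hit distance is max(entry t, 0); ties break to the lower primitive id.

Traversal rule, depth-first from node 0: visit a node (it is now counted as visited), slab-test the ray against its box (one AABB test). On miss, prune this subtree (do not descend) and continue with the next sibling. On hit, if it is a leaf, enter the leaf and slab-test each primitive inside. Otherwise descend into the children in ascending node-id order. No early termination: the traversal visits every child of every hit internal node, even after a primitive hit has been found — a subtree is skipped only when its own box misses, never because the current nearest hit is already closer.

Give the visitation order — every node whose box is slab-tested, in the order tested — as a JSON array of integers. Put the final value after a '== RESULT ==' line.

Traverse from the root:
N0 x:[-1,40] y:[12,54] z:[34,136/3] -> hit [34,40], descend [1, 18]
  N1 x:[4,40] y:[33,54] z:[34,133/3] -> hit [34,40], descend [12, 14]
    N12 x:[28,40] y:[33,51] z:[106/3,133/3] -> hit [106/3,40], descend [8, 11]
      N8 x:[31,40] y:[34,51] z:[106/3,127/3] -> hit [106/3,40] leaf, test {P5(miss), P13@t=106/3}
      N11 x:[28,36] y:[33,51] z:[125/3,133/3] -> miss, prune
    N14 x:[4,30] y:[42,54] z:[34,44] -> miss, prune
  N18 x:[-1,36] y:[12,33] z:[34,136/3] -> miss, prune

order=[0, 1, 12, 8, 11, 14, 18]  |boxes|=7  |leaves|=1  hit=P13

== RESULT ==
[0, 1, 12, 8, 11, 14, 18]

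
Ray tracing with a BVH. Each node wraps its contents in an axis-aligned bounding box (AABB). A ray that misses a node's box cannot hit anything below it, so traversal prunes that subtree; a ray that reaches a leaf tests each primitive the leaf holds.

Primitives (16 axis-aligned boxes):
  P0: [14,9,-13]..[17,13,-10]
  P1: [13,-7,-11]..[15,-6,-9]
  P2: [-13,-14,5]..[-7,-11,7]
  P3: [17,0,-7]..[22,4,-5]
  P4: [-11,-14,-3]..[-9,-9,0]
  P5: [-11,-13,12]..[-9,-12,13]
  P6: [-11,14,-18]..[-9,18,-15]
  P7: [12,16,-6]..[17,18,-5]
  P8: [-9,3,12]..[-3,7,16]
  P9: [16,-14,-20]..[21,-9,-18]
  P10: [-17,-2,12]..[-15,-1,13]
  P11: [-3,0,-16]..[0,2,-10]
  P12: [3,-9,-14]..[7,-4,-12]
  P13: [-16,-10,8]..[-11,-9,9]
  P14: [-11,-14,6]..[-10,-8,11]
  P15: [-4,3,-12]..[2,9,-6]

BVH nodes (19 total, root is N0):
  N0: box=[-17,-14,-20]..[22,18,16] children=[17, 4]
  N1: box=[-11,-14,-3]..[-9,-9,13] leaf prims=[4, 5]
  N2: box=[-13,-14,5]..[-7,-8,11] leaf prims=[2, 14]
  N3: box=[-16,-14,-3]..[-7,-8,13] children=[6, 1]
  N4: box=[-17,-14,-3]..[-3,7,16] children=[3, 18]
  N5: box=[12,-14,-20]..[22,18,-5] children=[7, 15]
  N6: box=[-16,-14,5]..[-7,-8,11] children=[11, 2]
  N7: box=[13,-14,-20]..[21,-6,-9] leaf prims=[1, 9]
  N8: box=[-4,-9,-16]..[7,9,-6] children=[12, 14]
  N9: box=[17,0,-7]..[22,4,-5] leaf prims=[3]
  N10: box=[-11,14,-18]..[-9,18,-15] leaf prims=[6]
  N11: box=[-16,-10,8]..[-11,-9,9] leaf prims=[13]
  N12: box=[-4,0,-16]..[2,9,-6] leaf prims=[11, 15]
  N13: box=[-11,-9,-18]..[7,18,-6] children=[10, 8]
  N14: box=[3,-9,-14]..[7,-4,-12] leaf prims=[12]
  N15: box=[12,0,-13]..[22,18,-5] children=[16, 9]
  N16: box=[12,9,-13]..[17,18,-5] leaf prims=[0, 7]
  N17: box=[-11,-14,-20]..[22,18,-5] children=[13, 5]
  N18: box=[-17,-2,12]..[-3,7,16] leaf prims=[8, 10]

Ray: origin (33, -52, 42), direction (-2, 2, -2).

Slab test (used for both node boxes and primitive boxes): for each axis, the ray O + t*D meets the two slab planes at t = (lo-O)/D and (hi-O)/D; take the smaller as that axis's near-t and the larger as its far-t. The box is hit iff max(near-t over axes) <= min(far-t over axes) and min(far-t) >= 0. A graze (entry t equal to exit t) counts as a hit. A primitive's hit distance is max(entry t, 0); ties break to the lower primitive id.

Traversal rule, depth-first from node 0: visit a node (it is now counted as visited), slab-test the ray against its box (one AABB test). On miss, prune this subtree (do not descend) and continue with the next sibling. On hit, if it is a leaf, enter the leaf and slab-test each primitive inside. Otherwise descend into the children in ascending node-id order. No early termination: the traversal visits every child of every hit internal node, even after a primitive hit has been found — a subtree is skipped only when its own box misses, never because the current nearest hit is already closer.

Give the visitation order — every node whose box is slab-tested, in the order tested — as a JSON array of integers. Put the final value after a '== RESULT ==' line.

Walk:
N0 x:[11/2,25] y:[19,35] z:[13,31] -> hit [19,25], descend [4, 17]
  N4 x:[18,25] y:[19,59/2] z:[13,45/2] -> hit [19,45/2], descend [3, 18]
    N3 x:[20,49/2] y:[19,22] z:[29/2,45/2] -> hit [20,22], descend [1, 6]
      N1 x:[21,22] y:[19,43/2] z:[29/2,45/2] -> hit [21,43/2] leaf, test {P4@t=21, P5(miss)}
      N6 x:[20,49/2] y:[19,22] z:[31/2,37/2] -> miss, prune
    N18 x:[18,25] y:[25,59/2] z:[13,15] -> miss, prune
  N17 x:[11/2,22] y:[19,35] z:[47/2,31] -> miss, prune

7 AABB tests over nodes [0, 4, 3, 1, 6, 18, 17]; 1 leaf entered; closest P4.

== RESULT ==
[0, 4, 3, 1, 6, 18, 17]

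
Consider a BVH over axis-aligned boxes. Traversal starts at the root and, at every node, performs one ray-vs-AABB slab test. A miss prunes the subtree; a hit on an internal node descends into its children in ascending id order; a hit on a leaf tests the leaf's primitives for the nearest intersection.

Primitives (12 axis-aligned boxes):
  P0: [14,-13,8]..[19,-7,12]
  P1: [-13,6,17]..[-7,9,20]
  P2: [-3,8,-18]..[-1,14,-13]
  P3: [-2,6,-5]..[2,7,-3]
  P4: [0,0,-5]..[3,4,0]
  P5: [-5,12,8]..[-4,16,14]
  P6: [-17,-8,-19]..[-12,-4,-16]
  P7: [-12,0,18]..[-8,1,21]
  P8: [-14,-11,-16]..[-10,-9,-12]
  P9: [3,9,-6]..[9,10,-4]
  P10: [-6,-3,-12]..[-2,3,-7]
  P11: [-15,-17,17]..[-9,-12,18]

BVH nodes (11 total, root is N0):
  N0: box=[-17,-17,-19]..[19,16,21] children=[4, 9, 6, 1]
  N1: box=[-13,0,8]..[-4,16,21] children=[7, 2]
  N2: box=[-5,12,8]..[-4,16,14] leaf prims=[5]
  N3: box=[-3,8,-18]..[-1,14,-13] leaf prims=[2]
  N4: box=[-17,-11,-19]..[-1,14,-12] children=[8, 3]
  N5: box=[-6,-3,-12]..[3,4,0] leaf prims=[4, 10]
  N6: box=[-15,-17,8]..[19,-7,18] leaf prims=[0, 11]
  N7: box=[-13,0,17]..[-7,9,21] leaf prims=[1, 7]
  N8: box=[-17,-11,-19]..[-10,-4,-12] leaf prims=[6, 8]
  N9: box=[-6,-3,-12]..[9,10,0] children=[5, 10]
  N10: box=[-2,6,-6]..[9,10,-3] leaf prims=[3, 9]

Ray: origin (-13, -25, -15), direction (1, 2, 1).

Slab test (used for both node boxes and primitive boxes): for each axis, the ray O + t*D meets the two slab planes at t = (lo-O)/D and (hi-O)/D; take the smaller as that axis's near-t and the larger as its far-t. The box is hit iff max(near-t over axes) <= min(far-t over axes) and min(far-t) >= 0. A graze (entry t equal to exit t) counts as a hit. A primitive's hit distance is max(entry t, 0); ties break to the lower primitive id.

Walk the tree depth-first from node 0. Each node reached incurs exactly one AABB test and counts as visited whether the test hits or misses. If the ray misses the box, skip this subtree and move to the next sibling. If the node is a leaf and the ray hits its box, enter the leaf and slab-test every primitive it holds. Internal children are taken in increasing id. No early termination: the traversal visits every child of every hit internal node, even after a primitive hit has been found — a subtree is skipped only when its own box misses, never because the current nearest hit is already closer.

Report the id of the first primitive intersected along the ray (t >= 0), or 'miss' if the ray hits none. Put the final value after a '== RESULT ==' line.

Trace the traversal:
N0 x:[-4,32] y:[4,41/2] z:[-4,36] -> hit [4,41/2], descend [1, 4, 6, 9]
  N1 x:[0,9] y:[25/2,41/2] z:[23,36] -> miss, prune
  N4 x:[-4,12] y:[7,39/2] z:[-4,3] -> miss, prune
  N6 x:[-2,32] y:[4,9] z:[23,33] -> miss, prune
  N9 x:[7,22] y:[11,35/2] z:[3,15] -> hit [11,15], descend [5, 10]
    N5 x:[7,16] y:[11,29/2] z:[3,15] -> hit [11,29/2] leaf, test {P4@t=13, P10(miss)}
    N10 x:[11,22] y:[31/2,35/2] z:[9,12] -> miss, prune

Visited [0, 1, 4, 6, 9, 5, 10]. Tests: 7 box, 1 leaf. Nearest: P4.

== RESULT ==
4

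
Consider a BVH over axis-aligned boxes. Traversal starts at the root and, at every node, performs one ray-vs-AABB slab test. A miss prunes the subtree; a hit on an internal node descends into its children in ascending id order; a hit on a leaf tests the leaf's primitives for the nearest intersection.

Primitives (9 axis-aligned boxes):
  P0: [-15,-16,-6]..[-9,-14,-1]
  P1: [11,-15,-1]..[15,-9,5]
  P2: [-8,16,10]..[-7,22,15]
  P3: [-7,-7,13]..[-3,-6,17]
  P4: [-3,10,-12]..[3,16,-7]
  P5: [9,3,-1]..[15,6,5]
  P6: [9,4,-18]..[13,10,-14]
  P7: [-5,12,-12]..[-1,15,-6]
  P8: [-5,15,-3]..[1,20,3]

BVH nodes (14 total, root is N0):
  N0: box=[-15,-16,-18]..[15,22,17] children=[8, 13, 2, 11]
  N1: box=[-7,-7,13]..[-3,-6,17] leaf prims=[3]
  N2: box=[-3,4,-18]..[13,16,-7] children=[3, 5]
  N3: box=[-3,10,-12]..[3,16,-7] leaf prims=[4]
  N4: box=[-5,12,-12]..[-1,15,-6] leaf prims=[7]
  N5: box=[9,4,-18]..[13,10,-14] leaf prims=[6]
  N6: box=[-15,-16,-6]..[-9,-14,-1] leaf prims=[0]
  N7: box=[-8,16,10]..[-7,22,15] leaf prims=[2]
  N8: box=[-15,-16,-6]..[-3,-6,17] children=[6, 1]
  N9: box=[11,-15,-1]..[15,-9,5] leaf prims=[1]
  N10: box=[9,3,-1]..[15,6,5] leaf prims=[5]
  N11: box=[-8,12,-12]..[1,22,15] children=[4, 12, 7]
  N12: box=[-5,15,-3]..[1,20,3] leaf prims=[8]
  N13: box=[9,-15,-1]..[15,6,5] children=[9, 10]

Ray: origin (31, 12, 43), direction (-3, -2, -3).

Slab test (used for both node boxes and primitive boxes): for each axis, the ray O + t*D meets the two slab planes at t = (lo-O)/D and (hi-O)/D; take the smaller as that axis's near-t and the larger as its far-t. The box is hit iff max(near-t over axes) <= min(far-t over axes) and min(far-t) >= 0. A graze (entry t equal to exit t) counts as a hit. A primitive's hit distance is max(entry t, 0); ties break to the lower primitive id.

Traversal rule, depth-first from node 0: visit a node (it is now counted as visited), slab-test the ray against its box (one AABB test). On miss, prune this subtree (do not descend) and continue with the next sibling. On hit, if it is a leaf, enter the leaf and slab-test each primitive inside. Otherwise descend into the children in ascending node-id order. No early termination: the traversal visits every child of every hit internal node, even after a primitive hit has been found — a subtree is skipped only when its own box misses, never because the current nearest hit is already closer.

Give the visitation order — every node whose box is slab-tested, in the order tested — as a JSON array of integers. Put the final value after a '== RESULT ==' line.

Traverse from the root:
N0 x:[16/3,46/3] y:[-5,14] z:[26/3,61/3] -> hit [26/3,14], descend [2, 8, 11, 13]
  N2 x:[6,34/3] y:[-2,4] z:[50/3,61/3] -> miss, prune
  N8 x:[34/3,46/3] y:[9,14] z:[26/3,49/3] -> hit [34/3,14], descend [1, 6]
    N1 x:[34/3,38/3] y:[9,19/2] z:[26/3,10] -> miss, prune
    N6 x:[40/3,46/3] y:[13,14] z:[44/3,49/3] -> miss, prune
  N11 x:[10,13] y:[-5,0] z:[28/3,55/3] -> miss, prune
  N13 x:[16/3,22/3] y:[3,27/2] z:[38/3,44/3] -> miss, prune

Visited [0, 2, 8, 1, 6, 11, 13]. Tests: 7 box, 0 leaf. Nearest: miss.

== RESULT ==
[0, 2, 8, 1, 6, 11, 13]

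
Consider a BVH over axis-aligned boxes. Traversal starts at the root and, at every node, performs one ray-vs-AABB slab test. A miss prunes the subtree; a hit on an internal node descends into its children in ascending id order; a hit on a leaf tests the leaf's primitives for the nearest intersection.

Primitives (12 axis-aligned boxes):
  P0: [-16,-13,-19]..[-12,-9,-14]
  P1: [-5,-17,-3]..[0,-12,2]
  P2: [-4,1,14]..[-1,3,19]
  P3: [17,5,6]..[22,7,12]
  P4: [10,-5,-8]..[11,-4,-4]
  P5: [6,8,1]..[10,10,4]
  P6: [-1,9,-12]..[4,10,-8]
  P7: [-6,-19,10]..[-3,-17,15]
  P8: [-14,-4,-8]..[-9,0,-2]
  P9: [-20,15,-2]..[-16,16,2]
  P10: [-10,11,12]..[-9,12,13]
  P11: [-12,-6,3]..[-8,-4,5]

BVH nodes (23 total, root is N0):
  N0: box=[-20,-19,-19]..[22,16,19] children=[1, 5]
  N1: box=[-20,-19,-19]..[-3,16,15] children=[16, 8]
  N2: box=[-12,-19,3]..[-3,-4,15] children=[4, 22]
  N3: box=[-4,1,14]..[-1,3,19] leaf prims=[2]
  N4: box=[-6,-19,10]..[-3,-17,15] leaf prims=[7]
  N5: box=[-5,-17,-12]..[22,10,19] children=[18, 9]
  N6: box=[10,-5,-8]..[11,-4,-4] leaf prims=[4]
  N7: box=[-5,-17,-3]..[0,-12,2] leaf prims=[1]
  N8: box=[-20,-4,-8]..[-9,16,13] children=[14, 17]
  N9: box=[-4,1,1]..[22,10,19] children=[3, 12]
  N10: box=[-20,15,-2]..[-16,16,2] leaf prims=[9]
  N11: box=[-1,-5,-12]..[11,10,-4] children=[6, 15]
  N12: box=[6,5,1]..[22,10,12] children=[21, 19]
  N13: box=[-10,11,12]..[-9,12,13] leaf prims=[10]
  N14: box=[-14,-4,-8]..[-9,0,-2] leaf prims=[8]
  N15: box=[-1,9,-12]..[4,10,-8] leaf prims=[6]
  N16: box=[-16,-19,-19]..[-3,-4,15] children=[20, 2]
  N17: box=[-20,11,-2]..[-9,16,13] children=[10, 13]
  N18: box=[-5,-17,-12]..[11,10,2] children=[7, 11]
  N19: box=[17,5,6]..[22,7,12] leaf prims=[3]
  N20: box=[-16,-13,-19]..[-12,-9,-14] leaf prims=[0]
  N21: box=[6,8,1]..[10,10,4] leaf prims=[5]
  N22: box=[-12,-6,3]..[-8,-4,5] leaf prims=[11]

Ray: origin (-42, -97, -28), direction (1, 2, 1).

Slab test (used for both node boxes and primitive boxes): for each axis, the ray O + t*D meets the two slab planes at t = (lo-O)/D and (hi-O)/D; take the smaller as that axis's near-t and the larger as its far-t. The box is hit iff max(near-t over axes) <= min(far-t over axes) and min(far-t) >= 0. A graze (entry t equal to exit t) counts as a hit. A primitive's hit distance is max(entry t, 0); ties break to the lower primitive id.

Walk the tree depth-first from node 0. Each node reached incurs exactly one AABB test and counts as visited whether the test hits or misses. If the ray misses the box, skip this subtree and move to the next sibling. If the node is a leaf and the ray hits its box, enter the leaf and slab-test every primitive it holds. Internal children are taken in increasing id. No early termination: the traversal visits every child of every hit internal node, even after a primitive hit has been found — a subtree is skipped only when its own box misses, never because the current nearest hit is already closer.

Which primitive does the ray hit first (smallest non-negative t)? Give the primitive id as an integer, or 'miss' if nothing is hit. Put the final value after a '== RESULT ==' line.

Walk:
N0 x:[22,64] y:[39,113/2] z:[9,47] -> hit [39,47], descend [1, 5]
  N1 x:[22,39] y:[39,113/2] z:[9,43] -> hit [39,39], descend [8, 16]
    N8 x:[22,33] y:[93/2,113/2] z:[20,41] -> miss, prune
    N16 x:[26,39] y:[39,93/2] z:[9,43] -> hit [39,39], descend [2, 20]
      N2 x:[30,39] y:[39,93/2] z:[31,43] -> hit [39,39], descend [4, 22]
        N4 x:[36,39] y:[39,40] z:[38,43] -> hit [39,39] leaf, test {P7@t=39}
        N22 x:[30,34] y:[91/2,93/2] z:[31,33] -> miss, prune
      N20 x:[26,30] y:[42,44] z:[9,14] -> miss, prune
  N5 x:[37,64] y:[40,107/2] z:[16,47] -> hit [40,47], descend [9, 18]
    N9 x:[38,64] y:[49,107/2] z:[29,47] -> miss, prune
    N18 x:[37,53] y:[40,107/2] z:[16,30] -> miss, prune

Visited [0, 1, 8, 16, 2, 4, 22, 20, 5, 9, 18]. Tests: 11 box, 1 leaf. Nearest: P7.

== RESULT ==
7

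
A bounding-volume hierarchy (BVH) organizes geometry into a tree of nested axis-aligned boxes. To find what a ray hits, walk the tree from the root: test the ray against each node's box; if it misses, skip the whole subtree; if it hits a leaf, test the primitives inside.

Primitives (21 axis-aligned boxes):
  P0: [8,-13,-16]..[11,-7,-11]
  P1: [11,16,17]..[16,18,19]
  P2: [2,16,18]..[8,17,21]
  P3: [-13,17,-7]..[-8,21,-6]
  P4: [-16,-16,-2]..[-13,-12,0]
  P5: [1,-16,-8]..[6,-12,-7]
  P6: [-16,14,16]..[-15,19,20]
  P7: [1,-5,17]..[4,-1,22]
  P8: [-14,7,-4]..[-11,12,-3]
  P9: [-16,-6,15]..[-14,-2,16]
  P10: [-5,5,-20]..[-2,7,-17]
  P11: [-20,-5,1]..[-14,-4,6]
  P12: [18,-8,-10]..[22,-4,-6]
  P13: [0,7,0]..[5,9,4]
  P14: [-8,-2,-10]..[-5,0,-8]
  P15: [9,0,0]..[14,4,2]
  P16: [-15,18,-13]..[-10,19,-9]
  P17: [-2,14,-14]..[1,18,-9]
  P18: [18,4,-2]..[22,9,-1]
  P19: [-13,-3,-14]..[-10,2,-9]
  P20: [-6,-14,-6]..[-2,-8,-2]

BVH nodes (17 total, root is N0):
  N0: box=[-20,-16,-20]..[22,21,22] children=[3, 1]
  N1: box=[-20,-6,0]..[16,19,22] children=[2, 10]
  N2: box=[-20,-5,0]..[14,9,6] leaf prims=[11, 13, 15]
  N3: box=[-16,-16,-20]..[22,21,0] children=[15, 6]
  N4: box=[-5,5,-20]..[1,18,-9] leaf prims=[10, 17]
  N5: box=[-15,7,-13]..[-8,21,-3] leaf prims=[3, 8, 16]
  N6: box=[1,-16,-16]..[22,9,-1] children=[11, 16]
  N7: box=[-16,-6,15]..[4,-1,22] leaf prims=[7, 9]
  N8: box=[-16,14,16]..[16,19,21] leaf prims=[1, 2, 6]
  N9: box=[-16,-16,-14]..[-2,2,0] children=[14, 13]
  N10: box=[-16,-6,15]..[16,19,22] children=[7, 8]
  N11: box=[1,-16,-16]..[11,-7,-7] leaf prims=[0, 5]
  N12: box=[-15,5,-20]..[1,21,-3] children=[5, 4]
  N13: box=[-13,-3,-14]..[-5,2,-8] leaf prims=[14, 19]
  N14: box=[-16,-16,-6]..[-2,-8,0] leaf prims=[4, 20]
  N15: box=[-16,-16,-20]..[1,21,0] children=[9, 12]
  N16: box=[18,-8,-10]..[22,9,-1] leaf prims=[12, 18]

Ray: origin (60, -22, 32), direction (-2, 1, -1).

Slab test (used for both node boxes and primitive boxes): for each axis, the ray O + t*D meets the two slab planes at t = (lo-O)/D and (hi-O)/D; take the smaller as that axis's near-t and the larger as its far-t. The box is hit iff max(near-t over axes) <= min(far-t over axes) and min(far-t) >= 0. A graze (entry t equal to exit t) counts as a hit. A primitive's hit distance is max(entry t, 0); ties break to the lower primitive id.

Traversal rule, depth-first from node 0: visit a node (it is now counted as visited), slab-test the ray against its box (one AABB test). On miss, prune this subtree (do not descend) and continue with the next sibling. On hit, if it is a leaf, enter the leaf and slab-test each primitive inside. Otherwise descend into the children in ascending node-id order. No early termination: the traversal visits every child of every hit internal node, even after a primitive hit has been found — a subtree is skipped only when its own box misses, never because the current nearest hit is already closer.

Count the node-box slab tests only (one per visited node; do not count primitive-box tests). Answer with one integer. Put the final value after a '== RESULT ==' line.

Walk:
N0 x:[19,40] y:[6,43] z:[10,52] -> hit [19,40], descend [1, 3]
  N1 x:[22,40] y:[16,41] z:[10,32] -> hit [22,32], descend [2, 10]
    N2 x:[23,40] y:[17,31] z:[26,32] -> hit [26,31] leaf, test {P11(miss), P13@t=29, P15(miss)}
    N10 x:[22,38] y:[16,41] z:[10,17] -> miss, prune
  N3 x:[19,38] y:[6,43] z:[32,52] -> hit [32,38], descend [6, 15]
    N6 x:[19,59/2] y:[6,31] z:[33,48] -> miss, prune
    N15 x:[59/2,38] y:[6,43] z:[32,52] -> hit [32,38], descend [9, 12]
      N9 x:[31,38] y:[6,24] z:[32,46] -> miss, prune
      N12 x:[59/2,75/2] y:[27,43] z:[35,52] -> hit [35,75/2], descend [4, 5]
        N4 x:[59/2,65/2] y:[27,40] z:[41,52] -> miss, prune
        N5 x:[34,75/2] y:[29,43] z:[35,45] -> hit [35,75/2] leaf, test {P3(miss), P8(miss), P16(miss)}

11 AABB tests over nodes [0, 1, 2, 10, 3, 6, 15, 9, 12, 4, 5]; 2 leaves entered; closest P13.

== RESULT ==
11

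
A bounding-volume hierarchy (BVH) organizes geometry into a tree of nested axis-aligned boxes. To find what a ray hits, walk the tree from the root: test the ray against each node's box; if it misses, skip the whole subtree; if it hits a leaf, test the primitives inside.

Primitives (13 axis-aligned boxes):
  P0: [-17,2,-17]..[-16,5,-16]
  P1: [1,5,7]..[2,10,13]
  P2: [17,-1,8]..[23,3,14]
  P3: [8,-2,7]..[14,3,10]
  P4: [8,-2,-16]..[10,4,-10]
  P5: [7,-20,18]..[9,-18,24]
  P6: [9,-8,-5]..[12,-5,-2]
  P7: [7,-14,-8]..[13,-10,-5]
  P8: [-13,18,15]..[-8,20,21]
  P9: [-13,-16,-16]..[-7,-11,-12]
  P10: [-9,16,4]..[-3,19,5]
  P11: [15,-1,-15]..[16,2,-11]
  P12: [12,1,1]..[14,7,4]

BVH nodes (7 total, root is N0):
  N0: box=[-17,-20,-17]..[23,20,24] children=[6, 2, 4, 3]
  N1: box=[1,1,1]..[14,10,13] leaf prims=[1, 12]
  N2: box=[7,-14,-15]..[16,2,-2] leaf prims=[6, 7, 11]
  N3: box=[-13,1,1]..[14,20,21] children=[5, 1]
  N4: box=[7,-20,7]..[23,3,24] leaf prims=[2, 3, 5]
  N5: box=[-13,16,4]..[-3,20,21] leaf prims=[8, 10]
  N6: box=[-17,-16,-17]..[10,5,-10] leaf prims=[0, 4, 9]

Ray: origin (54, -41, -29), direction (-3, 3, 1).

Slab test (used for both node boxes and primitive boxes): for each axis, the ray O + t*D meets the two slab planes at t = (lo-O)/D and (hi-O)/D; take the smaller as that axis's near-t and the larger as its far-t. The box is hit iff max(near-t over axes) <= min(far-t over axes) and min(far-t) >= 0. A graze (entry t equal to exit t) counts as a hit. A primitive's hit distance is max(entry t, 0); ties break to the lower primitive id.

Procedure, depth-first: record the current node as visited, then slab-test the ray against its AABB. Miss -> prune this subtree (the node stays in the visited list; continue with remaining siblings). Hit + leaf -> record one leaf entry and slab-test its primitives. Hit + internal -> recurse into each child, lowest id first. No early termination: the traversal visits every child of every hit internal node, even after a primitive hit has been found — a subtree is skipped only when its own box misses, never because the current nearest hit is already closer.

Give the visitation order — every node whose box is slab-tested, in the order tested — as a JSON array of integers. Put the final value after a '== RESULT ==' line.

Walk:
N0 x:[31/3,71/3] y:[7,61/3] z:[12,53] -> hit [12,61/3], descend [2, 3, 4, 6]
  N2 x:[38/3,47/3] y:[9,43/3] z:[14,27] -> hit [14,43/3] leaf, test {P6(miss), P7(miss), P11(miss)}
  N3 x:[40/3,67/3] y:[14,61/3] z:[30,50] -> miss, prune
  N4 x:[31/3,47/3] y:[7,44/3] z:[36,53] -> miss, prune
  N6 x:[44/3,71/3] y:[25/3,46/3] z:[12,19] -> hit [44/3,46/3] leaf, test {P0(miss), P4@t=44/3, P9(miss)}

5 AABB tests over nodes [0, 2, 3, 4, 6]; 2 leaves entered; closest P4.

== RESULT ==
[0, 2, 3, 4, 6]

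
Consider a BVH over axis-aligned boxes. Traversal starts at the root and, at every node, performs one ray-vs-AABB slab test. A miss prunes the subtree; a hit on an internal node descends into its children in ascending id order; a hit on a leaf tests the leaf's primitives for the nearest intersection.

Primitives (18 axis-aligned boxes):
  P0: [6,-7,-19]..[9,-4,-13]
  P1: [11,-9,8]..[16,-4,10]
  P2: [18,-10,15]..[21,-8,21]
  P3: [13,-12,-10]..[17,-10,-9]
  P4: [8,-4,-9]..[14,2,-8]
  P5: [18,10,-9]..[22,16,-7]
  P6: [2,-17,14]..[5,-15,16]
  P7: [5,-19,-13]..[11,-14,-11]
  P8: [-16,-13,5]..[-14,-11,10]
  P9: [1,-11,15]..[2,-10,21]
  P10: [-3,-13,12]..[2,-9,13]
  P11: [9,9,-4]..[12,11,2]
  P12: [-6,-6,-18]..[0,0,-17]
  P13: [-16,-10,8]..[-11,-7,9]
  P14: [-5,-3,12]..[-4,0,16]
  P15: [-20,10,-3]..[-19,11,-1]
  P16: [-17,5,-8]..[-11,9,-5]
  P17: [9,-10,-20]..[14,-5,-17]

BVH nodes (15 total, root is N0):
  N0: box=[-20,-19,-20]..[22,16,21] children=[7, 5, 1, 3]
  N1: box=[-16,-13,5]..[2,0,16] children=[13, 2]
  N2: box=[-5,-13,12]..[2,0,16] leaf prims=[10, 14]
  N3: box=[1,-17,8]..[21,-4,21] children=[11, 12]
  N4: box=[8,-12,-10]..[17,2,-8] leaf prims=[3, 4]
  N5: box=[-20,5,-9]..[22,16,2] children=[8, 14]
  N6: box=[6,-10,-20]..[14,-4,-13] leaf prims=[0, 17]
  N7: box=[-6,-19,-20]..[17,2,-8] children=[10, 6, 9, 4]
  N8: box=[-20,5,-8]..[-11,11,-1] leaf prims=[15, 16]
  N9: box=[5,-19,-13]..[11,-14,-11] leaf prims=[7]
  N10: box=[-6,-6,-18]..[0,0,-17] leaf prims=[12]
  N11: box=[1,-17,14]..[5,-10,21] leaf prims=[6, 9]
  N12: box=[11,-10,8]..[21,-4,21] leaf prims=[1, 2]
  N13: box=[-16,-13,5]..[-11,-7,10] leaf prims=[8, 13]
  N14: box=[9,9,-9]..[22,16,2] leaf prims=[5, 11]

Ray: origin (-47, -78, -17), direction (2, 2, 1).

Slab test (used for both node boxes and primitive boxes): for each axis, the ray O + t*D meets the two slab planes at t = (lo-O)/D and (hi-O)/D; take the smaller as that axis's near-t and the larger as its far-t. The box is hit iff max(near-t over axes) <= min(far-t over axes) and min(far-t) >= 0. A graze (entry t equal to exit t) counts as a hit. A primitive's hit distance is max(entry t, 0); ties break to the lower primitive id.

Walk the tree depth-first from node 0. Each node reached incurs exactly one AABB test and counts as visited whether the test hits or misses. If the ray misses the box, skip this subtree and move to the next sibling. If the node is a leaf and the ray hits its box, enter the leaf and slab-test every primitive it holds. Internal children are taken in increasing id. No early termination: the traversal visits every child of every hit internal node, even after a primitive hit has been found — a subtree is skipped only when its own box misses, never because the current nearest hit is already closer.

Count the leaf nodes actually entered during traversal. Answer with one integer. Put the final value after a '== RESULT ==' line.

Traverse from the root:
N0 x:[27/2,69/2] y:[59/2,47] z:[-3,38] -> hit [59/2,69/2], descend [1, 3, 5, 7]
  N1 x:[31/2,49/2] y:[65/2,39] z:[22,33] -> miss, prune
  N3 x:[24,34] y:[61/2,37] z:[25,38] -> hit [61/2,34], descend [11, 12]
    N11 x:[24,26] y:[61/2,34] z:[31,38] -> miss, prune
    N12 x:[29,34] y:[34,37] z:[25,38] -> hit [34,34] leaf, test {P1(miss), P2@t=34}
  N5 x:[27/2,69/2] y:[83/2,47] z:[8,19] -> miss, prune
  N7 x:[41/2,32] y:[59/2,40] z:[-3,9] -> miss, prune

order=[0, 1, 3, 11, 12, 5, 7]  |boxes|=7  |leaves|=1  hit=P2

== RESULT ==
1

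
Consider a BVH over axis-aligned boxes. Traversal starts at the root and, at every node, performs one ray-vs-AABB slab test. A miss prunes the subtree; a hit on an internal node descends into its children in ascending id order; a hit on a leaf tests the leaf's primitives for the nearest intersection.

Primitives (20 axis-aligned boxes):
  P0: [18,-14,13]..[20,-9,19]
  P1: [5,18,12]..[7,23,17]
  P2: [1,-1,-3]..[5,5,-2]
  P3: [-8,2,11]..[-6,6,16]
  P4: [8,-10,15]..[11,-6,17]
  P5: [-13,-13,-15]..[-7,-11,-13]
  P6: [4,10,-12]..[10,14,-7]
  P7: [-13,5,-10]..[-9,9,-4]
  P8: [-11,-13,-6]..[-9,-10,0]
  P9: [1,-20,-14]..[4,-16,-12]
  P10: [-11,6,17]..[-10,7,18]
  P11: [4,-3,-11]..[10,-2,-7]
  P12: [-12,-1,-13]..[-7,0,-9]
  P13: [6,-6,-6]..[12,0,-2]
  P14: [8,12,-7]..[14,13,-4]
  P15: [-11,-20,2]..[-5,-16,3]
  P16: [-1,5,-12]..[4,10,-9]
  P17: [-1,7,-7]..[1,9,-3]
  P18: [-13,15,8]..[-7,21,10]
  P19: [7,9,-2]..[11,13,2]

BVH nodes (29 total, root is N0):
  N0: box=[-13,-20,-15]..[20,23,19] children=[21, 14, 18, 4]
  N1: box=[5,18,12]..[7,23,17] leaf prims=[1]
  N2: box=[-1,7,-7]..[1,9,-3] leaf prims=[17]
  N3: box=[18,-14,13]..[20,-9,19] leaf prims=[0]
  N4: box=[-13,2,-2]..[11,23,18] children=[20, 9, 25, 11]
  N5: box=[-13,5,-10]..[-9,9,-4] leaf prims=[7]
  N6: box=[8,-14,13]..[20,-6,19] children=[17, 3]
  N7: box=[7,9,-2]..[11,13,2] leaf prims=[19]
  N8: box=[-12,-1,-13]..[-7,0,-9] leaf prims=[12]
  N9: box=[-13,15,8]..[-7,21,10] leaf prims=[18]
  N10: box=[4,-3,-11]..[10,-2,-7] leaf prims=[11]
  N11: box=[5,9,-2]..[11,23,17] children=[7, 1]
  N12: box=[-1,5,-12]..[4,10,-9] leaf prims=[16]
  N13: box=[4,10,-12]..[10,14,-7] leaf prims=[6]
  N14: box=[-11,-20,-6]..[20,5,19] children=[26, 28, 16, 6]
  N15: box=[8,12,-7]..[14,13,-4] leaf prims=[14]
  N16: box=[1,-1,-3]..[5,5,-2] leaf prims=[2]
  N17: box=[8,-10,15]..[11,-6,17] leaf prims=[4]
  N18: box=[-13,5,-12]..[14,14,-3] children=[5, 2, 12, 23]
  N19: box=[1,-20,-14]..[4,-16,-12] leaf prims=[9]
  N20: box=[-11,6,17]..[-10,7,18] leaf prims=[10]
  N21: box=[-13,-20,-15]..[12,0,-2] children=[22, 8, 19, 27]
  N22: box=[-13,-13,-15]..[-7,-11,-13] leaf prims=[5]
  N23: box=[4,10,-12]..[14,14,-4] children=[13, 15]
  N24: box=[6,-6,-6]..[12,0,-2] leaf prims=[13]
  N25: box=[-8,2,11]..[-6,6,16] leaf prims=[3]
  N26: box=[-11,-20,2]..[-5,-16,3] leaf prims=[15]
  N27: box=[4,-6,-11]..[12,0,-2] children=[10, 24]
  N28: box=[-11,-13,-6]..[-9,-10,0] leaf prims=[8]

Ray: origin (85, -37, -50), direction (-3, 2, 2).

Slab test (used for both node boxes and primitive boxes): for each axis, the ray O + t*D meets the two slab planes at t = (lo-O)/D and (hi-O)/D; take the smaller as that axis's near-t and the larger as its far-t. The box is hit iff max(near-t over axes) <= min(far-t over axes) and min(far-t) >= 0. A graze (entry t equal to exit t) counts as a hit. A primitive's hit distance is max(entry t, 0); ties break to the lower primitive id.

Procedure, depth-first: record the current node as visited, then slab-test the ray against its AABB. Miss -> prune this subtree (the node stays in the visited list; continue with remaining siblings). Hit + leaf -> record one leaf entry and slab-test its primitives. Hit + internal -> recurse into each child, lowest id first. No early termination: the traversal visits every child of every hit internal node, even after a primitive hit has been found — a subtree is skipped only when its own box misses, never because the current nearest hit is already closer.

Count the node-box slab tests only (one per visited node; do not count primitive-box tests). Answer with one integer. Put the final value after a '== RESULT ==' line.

Traverse from the root:
N0 x:[65/3,98/3] y:[17/2,30] z:[35/2,69/2] -> hit [65/3,30], descend [4, 14, 18, 21]
  N4 x:[74/3,98/3] y:[39/2,30] z:[24,34] -> hit [74/3,30], descend [9, 11, 20, 25]
    N9 x:[92/3,98/3] y:[26,29] z:[29,30] -> miss, prune
    N11 x:[74/3,80/3] y:[23,30] z:[24,67/2] -> hit [74/3,80/3], descend [1, 7]
      N1 x:[26,80/3] y:[55/2,30] z:[31,67/2] -> miss, prune
      N7 x:[74/3,26] y:[23,25] z:[24,26] -> hit [74/3,25] leaf, test {P19@t=74/3}
    N20 x:[95/3,32] y:[43/2,22] z:[67/2,34] -> miss, prune
    N25 x:[91/3,31] y:[39/2,43/2] z:[61/2,33] -> miss, prune
  N14 x:[65/3,32] y:[17/2,21] z:[22,69/2] -> miss, prune
  N18 x:[71/3,98/3] y:[21,51/2] z:[19,47/2] -> miss, prune
  N21 x:[73/3,98/3] y:[17/2,37/2] z:[35/2,24] -> miss, prune

Visited [0, 4, 9, 11, 1, 7, 20, 25, 14, 18, 21]. Tests: 11 box, 1 leaf. Nearest: P19.

== RESULT ==
11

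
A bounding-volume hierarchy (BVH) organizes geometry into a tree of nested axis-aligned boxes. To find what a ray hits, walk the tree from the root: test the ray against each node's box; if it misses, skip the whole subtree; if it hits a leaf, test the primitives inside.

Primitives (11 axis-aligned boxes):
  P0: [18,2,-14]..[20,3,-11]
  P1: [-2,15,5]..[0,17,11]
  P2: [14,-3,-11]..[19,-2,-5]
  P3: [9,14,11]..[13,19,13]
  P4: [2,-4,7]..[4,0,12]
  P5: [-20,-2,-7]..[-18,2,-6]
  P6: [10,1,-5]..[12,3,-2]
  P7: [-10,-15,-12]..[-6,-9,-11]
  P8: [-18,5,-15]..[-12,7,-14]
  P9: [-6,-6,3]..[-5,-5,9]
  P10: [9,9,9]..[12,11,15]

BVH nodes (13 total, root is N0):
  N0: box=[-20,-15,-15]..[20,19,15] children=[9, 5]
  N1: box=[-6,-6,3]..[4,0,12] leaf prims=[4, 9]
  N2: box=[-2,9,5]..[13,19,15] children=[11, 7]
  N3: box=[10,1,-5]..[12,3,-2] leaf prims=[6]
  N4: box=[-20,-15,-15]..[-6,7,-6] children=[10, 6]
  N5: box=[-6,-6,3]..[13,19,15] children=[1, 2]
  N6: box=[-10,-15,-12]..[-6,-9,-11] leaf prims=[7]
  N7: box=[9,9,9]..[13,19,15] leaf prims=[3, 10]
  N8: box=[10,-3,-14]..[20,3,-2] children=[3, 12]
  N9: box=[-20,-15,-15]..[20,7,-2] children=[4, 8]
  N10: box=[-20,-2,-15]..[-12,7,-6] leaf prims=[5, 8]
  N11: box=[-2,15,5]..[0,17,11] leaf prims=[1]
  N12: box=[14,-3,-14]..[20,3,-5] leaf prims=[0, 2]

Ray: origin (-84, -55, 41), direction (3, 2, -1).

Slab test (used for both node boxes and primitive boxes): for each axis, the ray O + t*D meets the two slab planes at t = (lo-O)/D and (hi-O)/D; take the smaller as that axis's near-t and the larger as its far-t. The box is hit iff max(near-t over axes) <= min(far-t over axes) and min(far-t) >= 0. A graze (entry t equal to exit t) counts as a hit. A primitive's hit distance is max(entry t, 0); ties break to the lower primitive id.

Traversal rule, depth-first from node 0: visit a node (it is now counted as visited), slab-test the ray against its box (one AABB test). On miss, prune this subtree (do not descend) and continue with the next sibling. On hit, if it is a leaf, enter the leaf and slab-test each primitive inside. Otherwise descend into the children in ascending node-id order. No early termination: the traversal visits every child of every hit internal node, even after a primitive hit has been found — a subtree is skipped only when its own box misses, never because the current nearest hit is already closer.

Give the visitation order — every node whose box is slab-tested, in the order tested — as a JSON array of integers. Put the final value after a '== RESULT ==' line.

Traverse from the root:
N0 x:[64/3,104/3] y:[20,37] z:[26,56] -> hit [26,104/3], descend [5, 9]
  N5 x:[26,97/3] y:[49/2,37] z:[26,38] -> hit [26,97/3], descend [1, 2]
    N1 x:[26,88/3] y:[49/2,55/2] z:[29,38] -> miss, prune
    N2 x:[82/3,97/3] y:[32,37] z:[26,36] -> hit [32,97/3], descend [7, 11]
      N7 x:[31,97/3] y:[32,37] z:[26,32] -> hit [32,32] leaf, test {P3(miss), P10@t=32}
      N11 x:[82/3,28] y:[35,36] z:[30,36] -> miss, prune
  N9 x:[64/3,104/3] y:[20,31] z:[43,56] -> miss, prune

order=[0, 5, 1, 2, 7, 11, 9]  |boxes|=7  |leaves|=1  hit=P10

== RESULT ==
[0, 5, 1, 2, 7, 11, 9]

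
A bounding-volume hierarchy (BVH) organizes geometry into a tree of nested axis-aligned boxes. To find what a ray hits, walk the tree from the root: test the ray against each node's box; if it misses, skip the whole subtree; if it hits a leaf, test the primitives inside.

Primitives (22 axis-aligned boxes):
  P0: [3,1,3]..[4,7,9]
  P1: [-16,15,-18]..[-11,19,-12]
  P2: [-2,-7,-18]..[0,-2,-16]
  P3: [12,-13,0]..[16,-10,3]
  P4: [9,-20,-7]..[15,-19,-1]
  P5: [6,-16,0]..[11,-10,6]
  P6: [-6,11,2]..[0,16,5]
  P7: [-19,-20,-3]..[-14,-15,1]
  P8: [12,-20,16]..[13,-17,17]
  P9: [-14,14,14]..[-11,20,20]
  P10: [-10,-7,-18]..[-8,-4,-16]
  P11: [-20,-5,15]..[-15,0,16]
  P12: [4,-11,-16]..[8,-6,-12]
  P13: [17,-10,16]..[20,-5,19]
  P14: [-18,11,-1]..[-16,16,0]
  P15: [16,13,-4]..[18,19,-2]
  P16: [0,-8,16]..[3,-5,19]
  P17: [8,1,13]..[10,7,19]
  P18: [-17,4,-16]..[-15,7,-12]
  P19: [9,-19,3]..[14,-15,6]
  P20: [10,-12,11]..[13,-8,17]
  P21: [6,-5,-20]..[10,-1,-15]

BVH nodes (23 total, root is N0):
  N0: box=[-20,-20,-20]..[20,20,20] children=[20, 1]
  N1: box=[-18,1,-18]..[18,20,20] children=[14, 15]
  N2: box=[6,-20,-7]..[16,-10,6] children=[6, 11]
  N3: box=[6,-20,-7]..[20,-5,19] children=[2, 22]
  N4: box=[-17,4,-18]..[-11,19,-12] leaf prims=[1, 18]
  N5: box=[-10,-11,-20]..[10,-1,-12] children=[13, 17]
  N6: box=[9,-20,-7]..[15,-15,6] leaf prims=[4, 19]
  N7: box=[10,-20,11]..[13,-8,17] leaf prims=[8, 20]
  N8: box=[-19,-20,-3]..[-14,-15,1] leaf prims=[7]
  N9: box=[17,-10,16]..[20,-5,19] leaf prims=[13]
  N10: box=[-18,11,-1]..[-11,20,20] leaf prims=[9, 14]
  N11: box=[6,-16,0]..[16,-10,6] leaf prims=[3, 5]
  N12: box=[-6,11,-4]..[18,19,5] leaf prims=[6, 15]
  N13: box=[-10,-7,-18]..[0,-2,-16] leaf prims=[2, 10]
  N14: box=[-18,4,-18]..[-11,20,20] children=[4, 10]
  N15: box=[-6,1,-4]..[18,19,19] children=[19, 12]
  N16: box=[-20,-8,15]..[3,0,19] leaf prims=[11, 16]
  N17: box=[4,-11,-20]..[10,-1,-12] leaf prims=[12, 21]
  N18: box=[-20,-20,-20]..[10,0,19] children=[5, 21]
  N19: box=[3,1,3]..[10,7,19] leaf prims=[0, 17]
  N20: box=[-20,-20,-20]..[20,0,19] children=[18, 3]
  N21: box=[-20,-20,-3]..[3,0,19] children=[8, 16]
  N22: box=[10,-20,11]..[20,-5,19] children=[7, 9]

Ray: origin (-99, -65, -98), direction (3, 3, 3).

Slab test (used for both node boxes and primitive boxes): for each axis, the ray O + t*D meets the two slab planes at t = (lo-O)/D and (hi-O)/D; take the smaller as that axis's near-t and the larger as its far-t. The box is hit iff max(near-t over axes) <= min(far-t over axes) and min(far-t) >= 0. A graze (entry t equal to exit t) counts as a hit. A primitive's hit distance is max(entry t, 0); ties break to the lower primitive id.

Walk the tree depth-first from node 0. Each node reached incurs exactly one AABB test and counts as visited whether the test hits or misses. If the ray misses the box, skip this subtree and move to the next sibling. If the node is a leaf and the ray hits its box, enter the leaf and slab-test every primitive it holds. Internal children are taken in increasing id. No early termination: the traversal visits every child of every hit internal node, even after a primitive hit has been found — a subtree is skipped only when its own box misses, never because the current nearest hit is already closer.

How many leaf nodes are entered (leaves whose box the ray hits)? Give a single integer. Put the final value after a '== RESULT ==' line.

Walk:
N0 x:[79/3,119/3] y:[15,85/3] z:[26,118/3] -> hit [79/3,85/3], descend [1, 20]
  N1 x:[27,39] y:[22,85/3] z:[80/3,118/3] -> hit [27,85/3], descend [14, 15]
    N14 x:[27,88/3] y:[23,85/3] z:[80/3,118/3] -> hit [27,85/3], descend [4, 10]
      N4 x:[82/3,88/3] y:[23,28] z:[80/3,86/3] -> hit [82/3,28] leaf, test {P1@t=83/3, P18(miss)}
      N10 x:[27,88/3] y:[76/3,85/3] z:[97/3,118/3] -> miss, prune
    N15 x:[31,39] y:[22,28] z:[94/3,39] -> miss, prune
  N20 x:[79/3,119/3] y:[15,65/3] z:[26,39] -> miss, prune

order=[0, 1, 14, 4, 10, 15, 20]  |boxes|=7  |leaves|=1  hit=P1

== RESULT ==
1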